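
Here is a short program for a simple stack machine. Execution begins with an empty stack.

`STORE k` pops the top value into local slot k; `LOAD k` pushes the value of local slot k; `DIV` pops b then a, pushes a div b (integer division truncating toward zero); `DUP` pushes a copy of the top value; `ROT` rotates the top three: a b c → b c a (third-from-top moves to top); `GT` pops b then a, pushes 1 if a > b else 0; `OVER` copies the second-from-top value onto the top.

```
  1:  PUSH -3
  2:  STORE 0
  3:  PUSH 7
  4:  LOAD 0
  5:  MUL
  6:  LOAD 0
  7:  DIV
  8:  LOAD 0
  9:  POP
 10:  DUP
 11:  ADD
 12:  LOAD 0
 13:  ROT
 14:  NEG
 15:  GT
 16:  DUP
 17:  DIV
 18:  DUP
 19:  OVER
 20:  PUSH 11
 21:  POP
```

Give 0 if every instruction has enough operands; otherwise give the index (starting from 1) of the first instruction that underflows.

PUSH -3 -> [-3]
STORE 0 -> []
PUSH 7  -> [7]
LOAD 0  -> [7, -3]
MUL     -> [-21]
LOAD 0  -> [-21, -3]
DIV     -> [7]
LOAD 0  -> [7, -3]
POP     -> [7]
DUP     -> [7, 7]
ADD     -> [14]
LOAD 0  -> [14, -3]
ROT  — needs 3 operands, stack has 2 → underflow

13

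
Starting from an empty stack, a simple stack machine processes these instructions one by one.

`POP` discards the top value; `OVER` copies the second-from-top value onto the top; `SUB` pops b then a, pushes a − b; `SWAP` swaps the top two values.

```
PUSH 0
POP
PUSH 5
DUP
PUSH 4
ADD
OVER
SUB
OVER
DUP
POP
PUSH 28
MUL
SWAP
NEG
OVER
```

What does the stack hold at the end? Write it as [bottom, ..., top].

PUSH 0  : [0]
POP     : []
PUSH 5  : [5]
DUP     : [5, 5]
PUSH 4  : [5, 5, 4]
ADD     : [5, 9]
OVER    : [5, 9, 5]
SUB     : [5, 4]
OVER    : [5, 4, 5]
DUP     : [5, 4, 5, 5]
POP     : [5, 4, 5]
PUSH 28 : [5, 4, 5, 28]
MUL     : [5, 4, 140]
SWAP    : [5, 140, 4]
NEG     : [5, 140, -4]
OVER    : [5, 140, -4, 140]

[5, 140, -4, 140]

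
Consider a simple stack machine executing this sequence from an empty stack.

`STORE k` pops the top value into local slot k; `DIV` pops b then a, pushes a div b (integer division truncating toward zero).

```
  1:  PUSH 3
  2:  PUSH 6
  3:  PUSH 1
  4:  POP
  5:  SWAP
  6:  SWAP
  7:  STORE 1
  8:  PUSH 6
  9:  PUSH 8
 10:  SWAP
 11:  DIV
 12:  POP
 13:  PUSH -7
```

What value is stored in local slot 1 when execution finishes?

PUSH 3  : [3]
PUSH 6  : [3, 6]
PUSH 1  : [3, 6, 1]
POP     : [3, 6]
SWAP    : [6, 3]
SWAP    : [3, 6]
STORE 1 : [3]
PUSH 6  : [3, 6]
PUSH 8  : [3, 6, 8]
SWAP    : [3, 8, 6]
DIV     : [3, 1]
POP     : [3]
PUSH -7 : [3, -7]

6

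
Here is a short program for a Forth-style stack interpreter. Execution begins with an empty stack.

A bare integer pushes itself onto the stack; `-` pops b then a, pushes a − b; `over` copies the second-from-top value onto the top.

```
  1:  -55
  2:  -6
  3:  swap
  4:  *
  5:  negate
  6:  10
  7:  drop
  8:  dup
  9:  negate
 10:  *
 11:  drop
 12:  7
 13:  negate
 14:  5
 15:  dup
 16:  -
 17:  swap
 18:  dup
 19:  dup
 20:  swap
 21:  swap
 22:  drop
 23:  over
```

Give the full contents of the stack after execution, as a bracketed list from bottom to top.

[0, -7, -7, -7]

-55     [-55]
-6      [-55, -6]
swap    [-6, -55]
*       [330]
negate  [-330]
10      [-330, 10]
drop    [-330]
dup     [-330, -330]
negate  [-330, 330]
*       [-108900]
drop    []
7       [7]
negate  [-7]
5       [-7, 5]
dup     [-7, 5, 5]
-       [-7, 0]
swap    [0, -7]
dup     [0, -7, -7]
dup     [0, -7, -7, -7]
swap    [0, -7, -7, -7]
swap    [0, -7, -7, -7]
drop    [0, -7, -7]
over    [0, -7, -7, -7]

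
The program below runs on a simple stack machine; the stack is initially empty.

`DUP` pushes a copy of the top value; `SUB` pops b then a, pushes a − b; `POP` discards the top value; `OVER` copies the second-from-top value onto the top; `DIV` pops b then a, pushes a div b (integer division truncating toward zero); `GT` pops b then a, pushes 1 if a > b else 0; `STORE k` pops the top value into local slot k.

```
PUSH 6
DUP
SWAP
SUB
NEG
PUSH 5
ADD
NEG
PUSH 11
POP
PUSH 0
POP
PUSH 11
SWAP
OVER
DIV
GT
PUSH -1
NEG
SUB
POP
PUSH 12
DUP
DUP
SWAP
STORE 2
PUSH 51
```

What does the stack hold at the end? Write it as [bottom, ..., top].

PUSH 6   [6]
DUP      [6, 6]
SWAP     [6, 6]
SUB      [0]
NEG      [0]
PUSH 5   [0, 5]
ADD      [5]
NEG      [-5]
PUSH 11  [-5, 11]
POP      [-5]
PUSH 0   [-5, 0]
POP      [-5]
PUSH 11  [-5, 11]
SWAP     [11, -5]
OVER     [11, -5, 11]
DIV      [11, 0]
GT       [1]
PUSH -1  [1, -1]
NEG      [1, 1]
SUB      [0]
POP      []
PUSH 12  [12]
DUP      [12, 12]
DUP      [12, 12, 12]
SWAP     [12, 12, 12]
STORE 2  [12, 12]
PUSH 51  [12, 12, 51]

[12, 12, 51]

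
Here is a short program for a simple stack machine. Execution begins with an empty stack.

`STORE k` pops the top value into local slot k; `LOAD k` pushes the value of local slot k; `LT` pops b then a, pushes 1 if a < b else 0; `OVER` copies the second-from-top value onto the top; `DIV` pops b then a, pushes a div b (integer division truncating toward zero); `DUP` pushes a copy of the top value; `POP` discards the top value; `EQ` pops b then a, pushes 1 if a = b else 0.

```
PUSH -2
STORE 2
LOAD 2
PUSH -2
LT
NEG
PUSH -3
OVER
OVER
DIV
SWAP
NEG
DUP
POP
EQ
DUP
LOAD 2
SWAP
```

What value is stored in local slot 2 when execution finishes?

PUSH -2  -2
STORE 2  (empty)
LOAD 2   -2
PUSH -2  -2 -2
LT       0
NEG      0
PUSH -3  0 -3
OVER     0 -3 0
OVER     0 -3 0 -3
DIV      0 -3 0
SWAP     0 0 -3
NEG      0 0 3
DUP      0 0 3 3
POP      0 0 3
EQ       0 0
DUP      0 0 0
LOAD 2   0 0 0 -2
SWAP     0 0 -2 0

-2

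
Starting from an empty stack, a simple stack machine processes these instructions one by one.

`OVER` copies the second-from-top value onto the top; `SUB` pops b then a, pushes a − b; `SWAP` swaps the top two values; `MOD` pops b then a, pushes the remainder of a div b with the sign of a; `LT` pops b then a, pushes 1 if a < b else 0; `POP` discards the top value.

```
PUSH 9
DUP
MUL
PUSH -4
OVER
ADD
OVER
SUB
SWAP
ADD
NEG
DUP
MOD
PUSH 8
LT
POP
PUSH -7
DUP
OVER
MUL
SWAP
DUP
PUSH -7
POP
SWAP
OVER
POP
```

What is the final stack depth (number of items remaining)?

3

PUSH 9   9
DUP      9 9
MUL      81
PUSH -4  81 -4
OVER     81 -4 81
ADD      81 77
OVER     81 77 81
SUB      81 -4
SWAP     -4 81
ADD      77
NEG      -77
DUP      -77 -77
MOD      0
PUSH 8   0 8
LT       1
POP      (empty)
PUSH -7  -7
DUP      -7 -7
OVER     -7 -7 -7
MUL      -7 49
SWAP     49 -7
DUP      49 -7 -7
PUSH -7  49 -7 -7 -7
POP      49 -7 -7
SWAP     49 -7 -7
OVER     49 -7 -7 -7
POP      49 -7 -7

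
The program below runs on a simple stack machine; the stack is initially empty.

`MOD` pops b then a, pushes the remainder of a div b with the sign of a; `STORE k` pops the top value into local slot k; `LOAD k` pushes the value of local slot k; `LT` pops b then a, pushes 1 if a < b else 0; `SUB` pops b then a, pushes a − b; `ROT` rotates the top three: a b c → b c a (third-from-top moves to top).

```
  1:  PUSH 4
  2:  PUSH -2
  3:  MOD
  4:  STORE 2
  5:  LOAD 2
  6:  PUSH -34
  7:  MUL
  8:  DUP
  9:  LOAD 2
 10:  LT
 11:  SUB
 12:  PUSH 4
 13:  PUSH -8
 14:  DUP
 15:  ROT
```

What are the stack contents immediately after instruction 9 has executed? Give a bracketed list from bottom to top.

PUSH 4   -> [4]
PUSH -2  -> [4, -2]
MOD      -> [0]
STORE 2  -> []
LOAD 2   -> [0]
PUSH -34 -> [0, -34]
MUL      -> [0]
DUP      -> [0, 0]
LOAD 2   -> [0, 0, 0]

[0, 0, 0]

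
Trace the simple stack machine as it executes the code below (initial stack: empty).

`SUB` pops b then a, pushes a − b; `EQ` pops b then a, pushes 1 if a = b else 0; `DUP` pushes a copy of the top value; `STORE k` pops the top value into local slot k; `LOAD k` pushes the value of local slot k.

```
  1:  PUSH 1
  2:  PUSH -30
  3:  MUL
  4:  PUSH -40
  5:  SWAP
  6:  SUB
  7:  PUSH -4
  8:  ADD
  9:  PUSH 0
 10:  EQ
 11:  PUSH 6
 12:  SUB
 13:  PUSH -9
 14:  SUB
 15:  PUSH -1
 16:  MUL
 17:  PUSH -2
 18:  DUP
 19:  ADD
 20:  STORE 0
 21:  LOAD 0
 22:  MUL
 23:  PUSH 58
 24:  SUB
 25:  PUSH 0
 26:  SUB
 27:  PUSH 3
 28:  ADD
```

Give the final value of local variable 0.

-4

PUSH 1   : [1]
PUSH -30 : [1, -30]
MUL      : [-30]
PUSH -40 : [-30, -40]
SWAP     : [-40, -30]
SUB      : [-10]
PUSH -4  : [-10, -4]
ADD      : [-14]
PUSH 0   : [-14, 0]
EQ       : [0]
PUSH 6   : [0, 6]
SUB      : [-6]
PUSH -9  : [-6, -9]
SUB      : [3]
PUSH -1  : [3, -1]
MUL      : [-3]
PUSH -2  : [-3, -2]
DUP      : [-3, -2, -2]
ADD      : [-3, -4]
STORE 0  : [-3]
LOAD 0   : [-3, -4]
MUL      : [12]
PUSH 58  : [12, 58]
SUB      : [-46]
PUSH 0   : [-46, 0]
SUB      : [-46]
PUSH 3   : [-46, 3]
ADD      : [-43]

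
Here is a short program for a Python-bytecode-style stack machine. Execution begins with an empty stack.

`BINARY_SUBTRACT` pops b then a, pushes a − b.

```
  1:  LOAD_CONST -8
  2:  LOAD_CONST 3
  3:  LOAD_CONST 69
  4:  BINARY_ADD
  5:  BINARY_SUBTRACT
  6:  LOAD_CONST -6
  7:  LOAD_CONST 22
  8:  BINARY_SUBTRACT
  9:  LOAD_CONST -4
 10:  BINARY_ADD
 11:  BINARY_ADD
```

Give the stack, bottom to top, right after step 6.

LOAD_CONST -8   -> [-8]
LOAD_CONST 3    -> [-8, 3]
LOAD_CONST 69   -> [-8, 3, 69]
BINARY_ADD      -> [-8, 72]
BINARY_SUBTRACT -> [-80]
LOAD_CONST -6   -> [-80, -6]

[-80, -6]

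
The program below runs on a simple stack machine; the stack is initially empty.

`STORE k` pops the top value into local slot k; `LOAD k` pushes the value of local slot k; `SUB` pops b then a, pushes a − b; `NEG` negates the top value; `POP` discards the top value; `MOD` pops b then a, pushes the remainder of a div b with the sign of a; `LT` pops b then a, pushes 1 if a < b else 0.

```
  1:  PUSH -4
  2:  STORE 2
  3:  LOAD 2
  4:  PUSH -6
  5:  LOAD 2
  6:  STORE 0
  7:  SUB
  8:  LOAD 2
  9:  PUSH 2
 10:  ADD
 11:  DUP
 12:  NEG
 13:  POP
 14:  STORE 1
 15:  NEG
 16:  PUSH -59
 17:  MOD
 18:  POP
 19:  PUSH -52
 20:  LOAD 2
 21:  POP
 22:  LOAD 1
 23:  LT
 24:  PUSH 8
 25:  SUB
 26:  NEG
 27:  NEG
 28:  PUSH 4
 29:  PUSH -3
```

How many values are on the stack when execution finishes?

3

PUSH -4  → -4
STORE 2  → (empty)
LOAD 2   → -4
PUSH -6  → -4 -6
LOAD 2   → -4 -6 -4
STORE 0  → -4 -6
SUB      → 2
LOAD 2   → 2 -4
PUSH 2   → 2 -4 2
ADD      → 2 -2
DUP      → 2 -2 -2
NEG      → 2 -2 2
POP      → 2 -2
STORE 1  → 2
NEG      → -2
PUSH -59 → -2 -59
MOD      → -2
POP      → (empty)
PUSH -52 → -52
LOAD 2   → -52 -4
POP      → -52
LOAD 1   → -52 -2
LT       → 1
PUSH 8   → 1 8
SUB      → -7
NEG      → 7
NEG      → -7
PUSH 4   → -7 4
PUSH -3  → -7 4 -3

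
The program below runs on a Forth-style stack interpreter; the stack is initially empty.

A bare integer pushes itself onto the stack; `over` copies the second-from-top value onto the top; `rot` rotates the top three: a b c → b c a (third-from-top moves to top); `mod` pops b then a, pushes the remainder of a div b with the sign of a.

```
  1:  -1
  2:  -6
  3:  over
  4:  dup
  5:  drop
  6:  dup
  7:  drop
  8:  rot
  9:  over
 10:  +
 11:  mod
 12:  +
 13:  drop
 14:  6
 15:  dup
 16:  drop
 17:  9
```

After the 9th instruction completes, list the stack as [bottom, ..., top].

[-6, -1, -1, -1]

-1    -1
-6    -1 -6
over  -1 -6 -1
dup   -1 -6 -1 -1
drop  -1 -6 -1
dup   -1 -6 -1 -1
drop  -1 -6 -1
rot   -6 -1 -1
over  -6 -1 -1 -1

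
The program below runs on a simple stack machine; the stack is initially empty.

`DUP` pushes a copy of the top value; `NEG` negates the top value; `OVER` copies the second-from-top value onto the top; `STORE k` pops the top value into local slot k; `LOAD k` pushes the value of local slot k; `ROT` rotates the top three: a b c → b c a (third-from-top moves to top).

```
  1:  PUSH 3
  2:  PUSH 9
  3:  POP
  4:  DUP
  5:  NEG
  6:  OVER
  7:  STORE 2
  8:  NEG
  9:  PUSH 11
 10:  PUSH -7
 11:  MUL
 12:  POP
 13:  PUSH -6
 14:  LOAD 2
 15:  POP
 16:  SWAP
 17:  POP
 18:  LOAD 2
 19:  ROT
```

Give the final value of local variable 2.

3

PUSH 3   [3]
PUSH 9   [3, 9]
POP      [3]
DUP      [3, 3]
NEG      [3, -3]
OVER     [3, -3, 3]
STORE 2  [3, -3]
NEG      [3, 3]
PUSH 11  [3, 3, 11]
PUSH -7  [3, 3, 11, -7]
MUL      [3, 3, -77]
POP      [3, 3]
PUSH -6  [3, 3, -6]
LOAD 2   [3, 3, -6, 3]
POP      [3, 3, -6]
SWAP     [3, -6, 3]
POP      [3, -6]
LOAD 2   [3, -6, 3]
ROT      [-6, 3, 3]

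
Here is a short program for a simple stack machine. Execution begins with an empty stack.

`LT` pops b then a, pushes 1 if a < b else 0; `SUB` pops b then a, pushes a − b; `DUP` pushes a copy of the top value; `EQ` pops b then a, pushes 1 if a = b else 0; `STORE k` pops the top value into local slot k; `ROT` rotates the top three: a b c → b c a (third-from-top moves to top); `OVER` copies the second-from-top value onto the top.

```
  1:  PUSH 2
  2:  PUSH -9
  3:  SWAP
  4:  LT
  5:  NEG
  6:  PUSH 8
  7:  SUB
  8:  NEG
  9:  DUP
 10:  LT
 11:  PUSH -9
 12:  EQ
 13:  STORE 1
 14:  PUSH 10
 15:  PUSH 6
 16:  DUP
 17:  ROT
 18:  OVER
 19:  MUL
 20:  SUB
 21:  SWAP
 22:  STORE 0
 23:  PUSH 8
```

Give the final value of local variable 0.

6

PUSH 2  → 2
PUSH -9 → 2 -9
SWAP    → -9 2
LT      → 1
NEG     → -1
PUSH 8  → -1 8
SUB     → -9
NEG     → 9
DUP     → 9 9
LT      → 0
PUSH -9 → 0 -9
EQ      → 0
STORE 1 → (empty)
PUSH 10 → 10
PUSH 6  → 10 6
DUP     → 10 6 6
ROT     → 6 6 10
OVER    → 6 6 10 6
MUL     → 6 6 60
SUB     → 6 -54
SWAP    → -54 6
STORE 0 → -54
PUSH 8  → -54 8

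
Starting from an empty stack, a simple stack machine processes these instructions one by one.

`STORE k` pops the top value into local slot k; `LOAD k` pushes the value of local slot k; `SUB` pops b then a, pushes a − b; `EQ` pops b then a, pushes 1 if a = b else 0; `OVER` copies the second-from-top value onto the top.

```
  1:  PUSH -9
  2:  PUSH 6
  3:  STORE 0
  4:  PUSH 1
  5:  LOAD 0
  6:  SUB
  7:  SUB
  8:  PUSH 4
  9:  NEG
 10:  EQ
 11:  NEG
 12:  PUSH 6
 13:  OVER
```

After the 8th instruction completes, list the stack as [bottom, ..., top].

PUSH -9 → [-9]
PUSH 6  → [-9, 6]
STORE 0 → [-9]
PUSH 1  → [-9, 1]
LOAD 0  → [-9, 1, 6]
SUB     → [-9, -5]
SUB     → [-4]
PUSH 4  → [-4, 4]

[-4, 4]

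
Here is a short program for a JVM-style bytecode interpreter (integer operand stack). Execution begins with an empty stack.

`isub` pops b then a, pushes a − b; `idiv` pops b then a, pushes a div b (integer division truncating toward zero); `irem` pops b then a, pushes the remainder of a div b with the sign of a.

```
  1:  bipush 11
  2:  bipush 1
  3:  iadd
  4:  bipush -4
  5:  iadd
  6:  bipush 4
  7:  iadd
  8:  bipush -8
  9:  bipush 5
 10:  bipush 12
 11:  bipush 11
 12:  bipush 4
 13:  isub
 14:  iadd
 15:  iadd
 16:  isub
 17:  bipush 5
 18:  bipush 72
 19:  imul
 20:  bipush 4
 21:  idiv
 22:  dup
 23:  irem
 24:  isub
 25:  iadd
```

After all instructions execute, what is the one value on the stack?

bipush 11  [11]
bipush 1   [11, 1]
iadd       [12]
bipush -4  [12, -4]
iadd       [8]
bipush 4   [8, 4]
iadd       [12]
bipush -8  [12, -8]
bipush 5   [12, -8, 5]
bipush 12  [12, -8, 5, 12]
bipush 11  [12, -8, 5, 12, 11]
bipush 4   [12, -8, 5, 12, 11, 4]
isub       [12, -8, 5, 12, 7]
iadd       [12, -8, 5, 19]
iadd       [12, -8, 24]
isub       [12, -32]
bipush 5   [12, -32, 5]
bipush 72  [12, -32, 5, 72]
imul       [12, -32, 360]
bipush 4   [12, -32, 360, 4]
idiv       [12, -32, 90]
dup        [12, -32, 90, 90]
irem       [12, -32, 0]
isub       [12, -32]
iadd       [-20]

-20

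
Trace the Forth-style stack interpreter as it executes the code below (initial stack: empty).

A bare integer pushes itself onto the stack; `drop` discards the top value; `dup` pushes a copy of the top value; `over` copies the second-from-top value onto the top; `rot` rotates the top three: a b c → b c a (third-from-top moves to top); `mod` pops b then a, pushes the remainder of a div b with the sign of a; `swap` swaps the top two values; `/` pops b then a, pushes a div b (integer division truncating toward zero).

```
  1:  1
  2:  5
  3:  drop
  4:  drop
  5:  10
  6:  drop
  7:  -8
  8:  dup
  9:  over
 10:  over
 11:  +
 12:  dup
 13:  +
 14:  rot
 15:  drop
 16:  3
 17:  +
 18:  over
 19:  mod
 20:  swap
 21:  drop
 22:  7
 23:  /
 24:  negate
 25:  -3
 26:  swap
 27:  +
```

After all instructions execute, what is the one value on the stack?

1      : 1
5      : 1 5
drop   : 1
drop   : (empty)
10     : 10
drop   : (empty)
-8     : -8
dup    : -8 -8
over   : -8 -8 -8
over   : -8 -8 -8 -8
+      : -8 -8 -16
dup    : -8 -8 -16 -16
+      : -8 -8 -32
rot    : -8 -32 -8
drop   : -8 -32
3      : -8 -32 3
+      : -8 -29
over   : -8 -29 -8
mod    : -8 -5
swap   : -5 -8
drop   : -5
7      : -5 7
/      : 0
negate : 0
-3     : 0 -3
swap   : -3 0
+      : -3

-3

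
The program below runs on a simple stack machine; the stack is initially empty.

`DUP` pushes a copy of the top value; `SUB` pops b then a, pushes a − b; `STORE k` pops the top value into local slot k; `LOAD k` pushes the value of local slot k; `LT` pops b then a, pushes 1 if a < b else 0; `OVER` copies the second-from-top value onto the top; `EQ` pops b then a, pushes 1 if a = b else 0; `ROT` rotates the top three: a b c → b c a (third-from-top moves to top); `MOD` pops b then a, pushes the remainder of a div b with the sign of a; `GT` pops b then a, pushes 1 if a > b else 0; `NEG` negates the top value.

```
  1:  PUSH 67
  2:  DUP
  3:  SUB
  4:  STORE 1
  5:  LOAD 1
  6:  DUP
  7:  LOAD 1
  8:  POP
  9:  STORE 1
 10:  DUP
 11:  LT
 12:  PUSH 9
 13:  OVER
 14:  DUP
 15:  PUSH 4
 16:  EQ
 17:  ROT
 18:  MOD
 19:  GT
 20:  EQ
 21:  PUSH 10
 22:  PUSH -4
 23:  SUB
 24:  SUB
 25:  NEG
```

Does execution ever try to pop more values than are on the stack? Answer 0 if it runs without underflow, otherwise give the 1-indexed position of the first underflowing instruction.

PUSH 67 : 67
DUP     : 67 67
SUB     : 0
STORE 1 : (empty)
LOAD 1  : 0
DUP     : 0 0
LOAD 1  : 0 0 0
POP     : 0 0
STORE 1 : 0
DUP     : 0 0
LT      : 0
PUSH 9  : 0 9
OVER    : 0 9 0
DUP     : 0 9 0 0
PUSH 4  : 0 9 0 0 4
EQ      : 0 9 0 0
ROT     : 0 0 0 9
MOD     : 0 0 0
GT      : 0 0
EQ      : 1
PUSH 10 : 1 10
PUSH -4 : 1 10 -4
SUB     : 1 14
SUB     : -13
NEG     : 13

0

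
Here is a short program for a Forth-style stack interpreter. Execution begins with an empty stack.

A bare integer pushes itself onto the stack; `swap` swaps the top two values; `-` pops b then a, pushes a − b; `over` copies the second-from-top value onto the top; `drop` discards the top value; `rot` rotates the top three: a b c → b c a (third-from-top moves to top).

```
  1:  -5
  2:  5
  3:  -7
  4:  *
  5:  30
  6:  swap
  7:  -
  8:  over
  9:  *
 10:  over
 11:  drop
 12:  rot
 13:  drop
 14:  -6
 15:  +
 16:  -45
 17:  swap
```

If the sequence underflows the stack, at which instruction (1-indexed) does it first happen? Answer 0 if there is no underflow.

-5    -5
5     -5 5
-7    -5 5 -7
*     -5 -35
30    -5 -35 30
swap  -5 30 -35
-     -5 65
over  -5 65 -5
*     -5 -325
over  -5 -325 -5
drop  -5 -325
rot  — needs 3 operands, stack has 2 → underflow

12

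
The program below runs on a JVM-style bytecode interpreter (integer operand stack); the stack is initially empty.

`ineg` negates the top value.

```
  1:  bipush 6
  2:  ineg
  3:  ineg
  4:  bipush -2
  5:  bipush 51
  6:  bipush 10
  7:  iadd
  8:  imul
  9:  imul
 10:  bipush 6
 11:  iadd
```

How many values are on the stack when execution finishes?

bipush 6  : 6
ineg      : -6
ineg      : 6
bipush -2 : 6 -2
bipush 51 : 6 -2 51
bipush 10 : 6 -2 51 10
iadd      : 6 -2 61
imul      : 6 -122
imul      : -732
bipush 6  : -732 6
iadd      : -726

1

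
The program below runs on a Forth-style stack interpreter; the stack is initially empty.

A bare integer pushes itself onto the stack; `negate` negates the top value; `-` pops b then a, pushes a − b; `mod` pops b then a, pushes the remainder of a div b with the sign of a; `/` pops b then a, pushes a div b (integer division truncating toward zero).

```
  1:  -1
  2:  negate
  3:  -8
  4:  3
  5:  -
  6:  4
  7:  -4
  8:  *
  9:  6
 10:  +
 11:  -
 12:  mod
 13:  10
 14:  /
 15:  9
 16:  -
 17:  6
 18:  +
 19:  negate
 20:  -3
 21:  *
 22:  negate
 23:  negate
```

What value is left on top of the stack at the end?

-9

-1     -> -1
negate -> 1
-8     -> 1 -8
3      -> 1 -8 3
-      -> 1 -11
4      -> 1 -11 4
-4     -> 1 -11 4 -4
*      -> 1 -11 -16
6      -> 1 -11 -16 6
+      -> 1 -11 -10
-      -> 1 -1
mod    -> 0
10     -> 0 10
/      -> 0
9      -> 0 9
-      -> -9
6      -> -9 6
+      -> -3
negate -> 3
-3     -> 3 -3
*      -> -9
negate -> 9
negate -> -9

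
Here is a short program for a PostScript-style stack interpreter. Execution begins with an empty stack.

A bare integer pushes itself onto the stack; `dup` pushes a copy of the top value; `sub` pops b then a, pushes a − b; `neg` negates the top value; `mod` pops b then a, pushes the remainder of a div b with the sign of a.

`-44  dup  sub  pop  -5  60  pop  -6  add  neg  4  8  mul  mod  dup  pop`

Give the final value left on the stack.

11

-44  -44
dup  -44 -44
sub  0
pop  (empty)
-5   -5
60   -5 60
pop  -5
-6   -5 -6
add  -11
neg  11
4    11 4
8    11 4 8
mul  11 32
mod  11
dup  11 11
pop  11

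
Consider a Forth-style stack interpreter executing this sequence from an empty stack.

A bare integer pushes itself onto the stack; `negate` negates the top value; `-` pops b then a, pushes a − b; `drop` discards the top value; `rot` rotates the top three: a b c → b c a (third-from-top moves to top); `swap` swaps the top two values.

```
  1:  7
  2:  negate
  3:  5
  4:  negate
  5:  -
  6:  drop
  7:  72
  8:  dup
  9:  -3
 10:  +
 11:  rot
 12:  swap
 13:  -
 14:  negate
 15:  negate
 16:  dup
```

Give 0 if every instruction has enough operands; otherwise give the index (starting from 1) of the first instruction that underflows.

11

7      -> 7
negate -> -7
5      -> -7 5
negate -> -7 -5
-      -> -2
drop   -> (empty)
72     -> 72
dup    -> 72 72
-3     -> 72 72 -3
+      -> 72 69
rot  — needs 3 operands, stack has 2 → underflow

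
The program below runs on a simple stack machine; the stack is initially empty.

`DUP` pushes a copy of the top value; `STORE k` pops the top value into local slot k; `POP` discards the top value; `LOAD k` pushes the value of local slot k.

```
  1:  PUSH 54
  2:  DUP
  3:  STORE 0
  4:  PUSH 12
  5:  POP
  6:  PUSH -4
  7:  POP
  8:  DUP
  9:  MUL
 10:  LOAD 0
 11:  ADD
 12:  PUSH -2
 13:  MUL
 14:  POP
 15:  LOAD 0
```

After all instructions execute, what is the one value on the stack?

54

PUSH 54 → 54
DUP     → 54 54
STORE 0 → 54
PUSH 12 → 54 12
POP     → 54
PUSH -4 → 54 -4
POP     → 54
DUP     → 54 54
MUL     → 2916
LOAD 0  → 2916 54
ADD     → 2970
PUSH -2 → 2970 -2
MUL     → -5940
POP     → (empty)
LOAD 0  → 54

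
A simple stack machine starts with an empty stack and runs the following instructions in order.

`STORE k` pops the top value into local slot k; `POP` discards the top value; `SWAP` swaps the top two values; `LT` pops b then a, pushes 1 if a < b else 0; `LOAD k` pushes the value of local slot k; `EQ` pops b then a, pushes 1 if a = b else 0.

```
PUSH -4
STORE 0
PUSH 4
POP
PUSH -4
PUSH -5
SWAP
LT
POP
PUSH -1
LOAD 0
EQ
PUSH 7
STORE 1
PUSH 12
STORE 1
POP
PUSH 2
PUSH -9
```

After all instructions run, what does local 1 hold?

12

PUSH -4  -4
STORE 0  (empty)
PUSH 4   4
POP      (empty)
PUSH -4  -4
PUSH -5  -4 -5
SWAP     -5 -4
LT       1
POP      (empty)
PUSH -1  -1
LOAD 0   -1 -4
EQ       0
PUSH 7   0 7
STORE 1  0
PUSH 12  0 12
STORE 1  0
POP      (empty)
PUSH 2   2
PUSH -9  2 -9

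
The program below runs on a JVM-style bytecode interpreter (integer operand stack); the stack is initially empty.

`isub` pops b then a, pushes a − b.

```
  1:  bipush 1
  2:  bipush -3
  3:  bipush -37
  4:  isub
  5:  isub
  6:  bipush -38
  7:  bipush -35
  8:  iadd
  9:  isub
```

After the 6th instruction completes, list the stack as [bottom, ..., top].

[-33, -38]

bipush 1   → [1]
bipush -3  → [1, -3]
bipush -37 → [1, -3, -37]
isub       → [1, 34]
isub       → [-33]
bipush -38 → [-33, -38]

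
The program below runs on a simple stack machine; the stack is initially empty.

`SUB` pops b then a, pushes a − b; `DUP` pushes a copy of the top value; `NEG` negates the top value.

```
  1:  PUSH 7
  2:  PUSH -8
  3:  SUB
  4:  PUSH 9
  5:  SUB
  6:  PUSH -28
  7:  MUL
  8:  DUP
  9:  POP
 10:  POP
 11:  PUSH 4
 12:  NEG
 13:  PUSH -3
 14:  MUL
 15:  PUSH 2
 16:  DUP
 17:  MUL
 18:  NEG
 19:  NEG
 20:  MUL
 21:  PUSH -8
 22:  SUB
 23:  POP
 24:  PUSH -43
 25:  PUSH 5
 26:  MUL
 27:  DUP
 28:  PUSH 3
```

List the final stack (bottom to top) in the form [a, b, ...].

PUSH 7   -> [7]
PUSH -8  -> [7, -8]
SUB      -> [15]
PUSH 9   -> [15, 9]
SUB      -> [6]
PUSH -28 -> [6, -28]
MUL      -> [-168]
DUP      -> [-168, -168]
POP      -> [-168]
POP      -> []
PUSH 4   -> [4]
NEG      -> [-4]
PUSH -3  -> [-4, -3]
MUL      -> [12]
PUSH 2   -> [12, 2]
DUP      -> [12, 2, 2]
MUL      -> [12, 4]
NEG      -> [12, -4]
NEG      -> [12, 4]
MUL      -> [48]
PUSH -8  -> [48, -8]
SUB      -> [56]
POP      -> []
PUSH -43 -> [-43]
PUSH 5   -> [-43, 5]
MUL      -> [-215]
DUP      -> [-215, -215]
PUSH 3   -> [-215, -215, 3]

[-215, -215, 3]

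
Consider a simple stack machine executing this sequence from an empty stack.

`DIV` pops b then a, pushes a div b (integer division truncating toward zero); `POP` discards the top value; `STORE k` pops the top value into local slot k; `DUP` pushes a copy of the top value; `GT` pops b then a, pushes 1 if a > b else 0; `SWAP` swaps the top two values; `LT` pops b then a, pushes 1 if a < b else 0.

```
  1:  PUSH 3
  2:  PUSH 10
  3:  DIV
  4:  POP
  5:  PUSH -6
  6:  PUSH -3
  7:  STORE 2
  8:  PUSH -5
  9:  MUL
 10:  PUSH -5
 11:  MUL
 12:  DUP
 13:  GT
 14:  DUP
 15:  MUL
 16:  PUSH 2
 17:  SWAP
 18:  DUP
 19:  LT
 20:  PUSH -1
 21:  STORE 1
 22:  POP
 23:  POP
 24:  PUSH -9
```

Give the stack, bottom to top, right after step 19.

[2, 0]

PUSH 3   [3]
PUSH 10  [3, 10]
DIV      [0]
POP      []
PUSH -6  [-6]
PUSH -3  [-6, -3]
STORE 2  [-6]
PUSH -5  [-6, -5]
MUL      [30]
PUSH -5  [30, -5]
MUL      [-150]
DUP      [-150, -150]
GT       [0]
DUP      [0, 0]
MUL      [0]
PUSH 2   [0, 2]
SWAP     [2, 0]
DUP      [2, 0, 0]
LT       [2, 0]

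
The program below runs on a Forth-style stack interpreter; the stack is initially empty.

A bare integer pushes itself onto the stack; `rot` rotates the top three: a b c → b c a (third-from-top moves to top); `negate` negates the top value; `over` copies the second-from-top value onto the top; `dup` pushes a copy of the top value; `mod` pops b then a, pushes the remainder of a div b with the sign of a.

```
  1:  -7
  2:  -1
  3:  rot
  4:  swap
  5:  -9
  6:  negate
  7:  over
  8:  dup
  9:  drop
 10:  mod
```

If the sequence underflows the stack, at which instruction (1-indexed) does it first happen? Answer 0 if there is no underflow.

3

-7 → -7
-1 → -7 -1
rot  — needs 3 operands, stack has 2 → underflow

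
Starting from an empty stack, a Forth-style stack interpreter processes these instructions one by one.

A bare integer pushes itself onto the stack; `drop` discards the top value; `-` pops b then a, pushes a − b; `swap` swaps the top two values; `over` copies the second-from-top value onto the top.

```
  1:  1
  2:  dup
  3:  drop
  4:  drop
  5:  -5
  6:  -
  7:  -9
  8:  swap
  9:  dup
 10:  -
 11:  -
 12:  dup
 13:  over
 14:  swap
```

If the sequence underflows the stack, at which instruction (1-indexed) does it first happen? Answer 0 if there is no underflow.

6

1    → [1]
dup  → [1, 1]
drop → [1]
drop → []
-5   → [-5]
-  — needs 2 operands, stack has 1 → underflow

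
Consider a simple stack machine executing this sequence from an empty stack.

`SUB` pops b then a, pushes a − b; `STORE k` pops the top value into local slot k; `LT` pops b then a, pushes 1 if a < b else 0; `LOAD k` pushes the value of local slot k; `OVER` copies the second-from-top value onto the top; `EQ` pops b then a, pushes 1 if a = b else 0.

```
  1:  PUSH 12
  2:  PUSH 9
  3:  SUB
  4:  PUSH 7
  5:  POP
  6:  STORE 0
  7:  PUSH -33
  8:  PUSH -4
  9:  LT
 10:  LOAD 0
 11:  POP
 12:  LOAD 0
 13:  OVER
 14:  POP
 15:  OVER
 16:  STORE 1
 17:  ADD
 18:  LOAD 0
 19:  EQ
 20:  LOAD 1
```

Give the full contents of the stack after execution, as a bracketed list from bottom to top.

[0, 1]

PUSH 12   12
PUSH 9    12 9
SUB       3
PUSH 7    3 7
POP       3
STORE 0   (empty)
PUSH -33  -33
PUSH -4   -33 -4
LT        1
LOAD 0    1 3
POP       1
LOAD 0    1 3
OVER      1 3 1
POP       1 3
OVER      1 3 1
STORE 1   1 3
ADD       4
LOAD 0    4 3
EQ        0
LOAD 1    0 1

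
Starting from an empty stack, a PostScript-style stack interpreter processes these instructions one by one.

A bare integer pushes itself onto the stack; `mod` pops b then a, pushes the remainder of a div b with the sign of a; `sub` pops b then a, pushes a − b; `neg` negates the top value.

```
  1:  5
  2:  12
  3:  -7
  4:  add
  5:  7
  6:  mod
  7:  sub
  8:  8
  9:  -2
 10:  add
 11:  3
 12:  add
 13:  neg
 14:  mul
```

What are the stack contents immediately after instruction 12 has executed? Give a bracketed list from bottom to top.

5    [5]
12   [5, 12]
-7   [5, 12, -7]
add  [5, 5]
7    [5, 5, 7]
mod  [5, 5]
sub  [0]
8    [0, 8]
-2   [0, 8, -2]
add  [0, 6]
3    [0, 6, 3]
add  [0, 9]

[0, 9]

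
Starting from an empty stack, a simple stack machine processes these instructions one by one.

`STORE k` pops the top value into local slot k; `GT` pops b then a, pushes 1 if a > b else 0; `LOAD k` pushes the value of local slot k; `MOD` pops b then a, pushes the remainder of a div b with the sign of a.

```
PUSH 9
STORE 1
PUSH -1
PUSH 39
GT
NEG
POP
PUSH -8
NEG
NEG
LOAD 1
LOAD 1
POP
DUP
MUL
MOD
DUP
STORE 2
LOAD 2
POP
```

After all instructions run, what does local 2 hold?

PUSH 9  : [9]
STORE 1 : []
PUSH -1 : [-1]
PUSH 39 : [-1, 39]
GT      : [0]
NEG     : [0]
POP     : []
PUSH -8 : [-8]
NEG     : [8]
NEG     : [-8]
LOAD 1  : [-8, 9]
LOAD 1  : [-8, 9, 9]
POP     : [-8, 9]
DUP     : [-8, 9, 9]
MUL     : [-8, 81]
MOD     : [-8]
DUP     : [-8, -8]
STORE 2 : [-8]
LOAD 2  : [-8, -8]
POP     : [-8]

-8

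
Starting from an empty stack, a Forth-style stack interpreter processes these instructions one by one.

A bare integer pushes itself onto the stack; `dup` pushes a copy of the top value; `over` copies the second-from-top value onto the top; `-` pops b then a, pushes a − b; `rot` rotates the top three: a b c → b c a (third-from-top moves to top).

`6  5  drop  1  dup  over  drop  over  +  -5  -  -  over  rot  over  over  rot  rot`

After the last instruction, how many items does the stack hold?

6    → 6
5    → 6 5
drop → 6
1    → 6 1
dup  → 6 1 1
over → 6 1 1 1
drop → 6 1 1
over → 6 1 1 1
+    → 6 1 2
-5   → 6 1 2 -5
-    → 6 1 7
-    → 6 -6
over → 6 -6 6
rot  → -6 6 6
over → -6 6 6 6
over → -6 6 6 6 6
rot  → -6 6 6 6 6
rot  → -6 6 6 6 6

5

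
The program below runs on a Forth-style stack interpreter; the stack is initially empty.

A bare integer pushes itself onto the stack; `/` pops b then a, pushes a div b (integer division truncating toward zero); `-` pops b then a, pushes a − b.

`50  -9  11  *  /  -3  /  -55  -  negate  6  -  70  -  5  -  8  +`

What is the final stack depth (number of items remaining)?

50     -> [50]
-9     -> [50, -9]
11     -> [50, -9, 11]
*      -> [50, -99]
/      -> [0]
-3     -> [0, -3]
/      -> [0]
-55    -> [0, -55]
-      -> [55]
negate -> [-55]
6      -> [-55, 6]
-      -> [-61]
70     -> [-61, 70]
-      -> [-131]
5      -> [-131, 5]
-      -> [-136]
8      -> [-136, 8]
+      -> [-128]

1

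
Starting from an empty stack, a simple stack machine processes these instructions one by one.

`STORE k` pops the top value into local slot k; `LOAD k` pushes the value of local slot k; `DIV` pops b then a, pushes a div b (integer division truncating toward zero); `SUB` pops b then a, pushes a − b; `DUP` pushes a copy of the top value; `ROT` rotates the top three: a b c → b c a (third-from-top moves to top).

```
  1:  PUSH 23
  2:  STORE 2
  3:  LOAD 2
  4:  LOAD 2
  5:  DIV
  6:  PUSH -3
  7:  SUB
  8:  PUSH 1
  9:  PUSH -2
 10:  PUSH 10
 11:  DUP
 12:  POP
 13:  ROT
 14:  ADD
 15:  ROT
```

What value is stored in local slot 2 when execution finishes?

PUSH 23  23
STORE 2  (empty)
LOAD 2   23
LOAD 2   23 23
DIV      1
PUSH -3  1 -3
SUB      4
PUSH 1   4 1
PUSH -2  4 1 -2
PUSH 10  4 1 -2 10
DUP      4 1 -2 10 10
POP      4 1 -2 10
ROT      4 -2 10 1
ADD      4 -2 11
ROT      -2 11 4

23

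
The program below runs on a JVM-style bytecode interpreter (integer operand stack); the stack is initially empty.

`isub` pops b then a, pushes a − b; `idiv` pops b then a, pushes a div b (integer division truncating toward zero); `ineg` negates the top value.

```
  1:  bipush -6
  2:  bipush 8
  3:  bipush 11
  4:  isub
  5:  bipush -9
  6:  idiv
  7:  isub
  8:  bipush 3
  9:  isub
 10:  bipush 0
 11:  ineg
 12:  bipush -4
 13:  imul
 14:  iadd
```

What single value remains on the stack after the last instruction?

-9

bipush -6 → -6
bipush 8  → -6 8
bipush 11 → -6 8 11
isub      → -6 -3
bipush -9 → -6 -3 -9
idiv      → -6 0
isub      → -6
bipush 3  → -6 3
isub      → -9
bipush 0  → -9 0
ineg      → -9 0
bipush -4 → -9 0 -4
imul      → -9 0
iadd      → -9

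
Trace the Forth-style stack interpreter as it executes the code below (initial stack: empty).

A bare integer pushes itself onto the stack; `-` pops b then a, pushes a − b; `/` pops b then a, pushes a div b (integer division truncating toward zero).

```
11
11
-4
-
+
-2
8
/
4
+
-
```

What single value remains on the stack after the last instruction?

11 → [11]
11 → [11, 11]
-4 → [11, 11, -4]
-  → [11, 15]
+  → [26]
-2 → [26, -2]
8  → [26, -2, 8]
/  → [26, 0]
4  → [26, 0, 4]
+  → [26, 4]
-  → [22]

22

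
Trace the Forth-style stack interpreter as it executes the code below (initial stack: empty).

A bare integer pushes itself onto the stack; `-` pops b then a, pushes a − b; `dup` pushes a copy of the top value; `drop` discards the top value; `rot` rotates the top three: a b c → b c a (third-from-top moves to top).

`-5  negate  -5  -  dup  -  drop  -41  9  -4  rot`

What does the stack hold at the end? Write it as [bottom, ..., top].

[9, -4, -41]

-5     -> [-5]
negate -> [5]
-5     -> [5, -5]
-      -> [10]
dup    -> [10, 10]
-      -> [0]
drop   -> []
-41    -> [-41]
9      -> [-41, 9]
-4     -> [-41, 9, -4]
rot    -> [9, -4, -41]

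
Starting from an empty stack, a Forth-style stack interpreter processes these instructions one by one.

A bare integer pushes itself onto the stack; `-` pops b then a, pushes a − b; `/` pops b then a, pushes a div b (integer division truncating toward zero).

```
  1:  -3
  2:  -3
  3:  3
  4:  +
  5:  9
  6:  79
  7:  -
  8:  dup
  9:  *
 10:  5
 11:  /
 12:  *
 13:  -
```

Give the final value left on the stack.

-3  : [-3]
-3  : [-3, -3]
3   : [-3, -3, 3]
+   : [-3, 0]
9   : [-3, 0, 9]
79  : [-3, 0, 9, 79]
-   : [-3, 0, -70]
dup : [-3, 0, -70, -70]
*   : [-3, 0, 4900]
5   : [-3, 0, 4900, 5]
/   : [-3, 0, 980]
*   : [-3, 0]
-   : [-3]

-3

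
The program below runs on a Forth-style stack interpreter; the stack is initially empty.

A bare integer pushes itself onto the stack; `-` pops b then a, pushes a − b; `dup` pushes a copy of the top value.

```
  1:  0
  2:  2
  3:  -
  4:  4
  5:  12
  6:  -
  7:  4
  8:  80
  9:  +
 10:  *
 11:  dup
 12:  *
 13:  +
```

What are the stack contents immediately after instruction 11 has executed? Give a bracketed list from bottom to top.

0   -> 0
2   -> 0 2
-   -> -2
4   -> -2 4
12  -> -2 4 12
-   -> -2 -8
4   -> -2 -8 4
80  -> -2 -8 4 80
+   -> -2 -8 84
*   -> -2 -672
dup -> -2 -672 -672

[-2, -672, -672]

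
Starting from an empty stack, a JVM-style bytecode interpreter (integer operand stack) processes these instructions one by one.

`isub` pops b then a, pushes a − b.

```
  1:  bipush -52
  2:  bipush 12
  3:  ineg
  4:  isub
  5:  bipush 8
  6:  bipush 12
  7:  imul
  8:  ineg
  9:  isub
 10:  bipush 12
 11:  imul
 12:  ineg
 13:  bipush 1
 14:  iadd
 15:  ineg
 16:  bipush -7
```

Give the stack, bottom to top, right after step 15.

[671]

bipush -52 → -52
bipush 12  → -52 12
ineg       → -52 -12
isub       → -40
bipush 8   → -40 8
bipush 12  → -40 8 12
imul       → -40 96
ineg       → -40 -96
isub       → 56
bipush 12  → 56 12
imul       → 672
ineg       → -672
bipush 1   → -672 1
iadd       → -671
ineg       → 671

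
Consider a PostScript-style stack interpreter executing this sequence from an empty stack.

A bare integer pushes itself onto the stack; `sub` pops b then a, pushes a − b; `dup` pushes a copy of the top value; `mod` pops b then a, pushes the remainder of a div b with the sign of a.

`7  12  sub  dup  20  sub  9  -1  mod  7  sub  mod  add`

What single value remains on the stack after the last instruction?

7   : 7
12  : 7 12
sub : -5
dup : -5 -5
20  : -5 -5 20
sub : -5 -25
9   : -5 -25 9
-1  : -5 -25 9 -1
mod : -5 -25 0
7   : -5 -25 0 7
sub : -5 -25 -7
mod : -5 -4
add : -9

-9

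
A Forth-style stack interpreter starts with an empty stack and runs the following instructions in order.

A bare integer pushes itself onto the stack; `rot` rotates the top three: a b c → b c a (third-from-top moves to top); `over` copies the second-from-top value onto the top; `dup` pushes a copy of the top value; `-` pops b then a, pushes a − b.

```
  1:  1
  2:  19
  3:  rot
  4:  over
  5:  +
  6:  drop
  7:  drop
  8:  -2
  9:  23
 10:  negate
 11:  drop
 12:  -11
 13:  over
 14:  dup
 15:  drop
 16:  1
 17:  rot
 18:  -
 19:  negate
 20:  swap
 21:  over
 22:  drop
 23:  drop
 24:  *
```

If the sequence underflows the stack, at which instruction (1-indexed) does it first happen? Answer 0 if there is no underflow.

1   [1]
19  [1, 19]
rot  — needs 3 operands, stack has 2 → underflow

3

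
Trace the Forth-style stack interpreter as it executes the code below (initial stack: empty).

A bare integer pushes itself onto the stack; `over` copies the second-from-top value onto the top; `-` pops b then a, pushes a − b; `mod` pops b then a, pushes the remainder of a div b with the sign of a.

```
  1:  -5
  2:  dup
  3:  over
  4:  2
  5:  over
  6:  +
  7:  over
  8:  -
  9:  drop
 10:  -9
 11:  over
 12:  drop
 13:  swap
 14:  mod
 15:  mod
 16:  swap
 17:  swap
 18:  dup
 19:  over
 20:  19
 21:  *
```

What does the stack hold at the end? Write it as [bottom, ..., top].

[-5, -1, -1, -19]

-5   : -5
dup  : -5 -5
over : -5 -5 -5
2    : -5 -5 -5 2
over : -5 -5 -5 2 -5
+    : -5 -5 -5 -3
over : -5 -5 -5 -3 -5
-    : -5 -5 -5 2
drop : -5 -5 -5
-9   : -5 -5 -5 -9
over : -5 -5 -5 -9 -5
drop : -5 -5 -5 -9
swap : -5 -5 -9 -5
mod  : -5 -5 -4
mod  : -5 -1
swap : -1 -5
swap : -5 -1
dup  : -5 -1 -1
over : -5 -1 -1 -1
19   : -5 -1 -1 -1 19
*    : -5 -1 -1 -19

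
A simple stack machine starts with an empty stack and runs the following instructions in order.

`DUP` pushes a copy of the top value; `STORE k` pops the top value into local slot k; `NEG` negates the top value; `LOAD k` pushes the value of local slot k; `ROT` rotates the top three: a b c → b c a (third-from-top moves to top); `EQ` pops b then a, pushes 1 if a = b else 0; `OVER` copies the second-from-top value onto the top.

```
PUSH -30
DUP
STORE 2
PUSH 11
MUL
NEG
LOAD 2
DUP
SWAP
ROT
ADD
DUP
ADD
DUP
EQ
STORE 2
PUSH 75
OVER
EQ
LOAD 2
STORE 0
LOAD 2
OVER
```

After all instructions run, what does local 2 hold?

1

PUSH -30 -> [-30]
DUP      -> [-30, -30]
STORE 2  -> [-30]
PUSH 11  -> [-30, 11]
MUL      -> [-330]
NEG      -> [330]
LOAD 2   -> [330, -30]
DUP      -> [330, -30, -30]
SWAP     -> [330, -30, -30]
ROT      -> [-30, -30, 330]
ADD      -> [-30, 300]
DUP      -> [-30, 300, 300]
ADD      -> [-30, 600]
DUP      -> [-30, 600, 600]
EQ       -> [-30, 1]
STORE 2  -> [-30]
PUSH 75  -> [-30, 75]
OVER     -> [-30, 75, -30]
EQ       -> [-30, 0]
LOAD 2   -> [-30, 0, 1]
STORE 0  -> [-30, 0]
LOAD 2   -> [-30, 0, 1]
OVER     -> [-30, 0, 1, 0]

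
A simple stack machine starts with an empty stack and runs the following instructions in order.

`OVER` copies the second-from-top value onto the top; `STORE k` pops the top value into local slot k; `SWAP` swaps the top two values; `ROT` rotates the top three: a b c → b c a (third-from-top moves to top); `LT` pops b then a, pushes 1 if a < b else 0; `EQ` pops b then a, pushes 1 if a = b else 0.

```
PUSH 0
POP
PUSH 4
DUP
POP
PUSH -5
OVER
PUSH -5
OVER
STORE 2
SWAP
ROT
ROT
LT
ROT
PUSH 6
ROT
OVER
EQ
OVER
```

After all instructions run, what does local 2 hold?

PUSH 0   0
POP      (empty)
PUSH 4   4
DUP      4 4
POP      4
PUSH -5  4 -5
OVER     4 -5 4
PUSH -5  4 -5 4 -5
OVER     4 -5 4 -5 4
STORE 2  4 -5 4 -5
SWAP     4 -5 -5 4
ROT      4 -5 4 -5
ROT      4 4 -5 -5
LT       4 4 0
ROT      4 0 4
PUSH 6   4 0 4 6
ROT      4 4 6 0
OVER     4 4 6 0 6
EQ       4 4 6 0
OVER     4 4 6 0 6

4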